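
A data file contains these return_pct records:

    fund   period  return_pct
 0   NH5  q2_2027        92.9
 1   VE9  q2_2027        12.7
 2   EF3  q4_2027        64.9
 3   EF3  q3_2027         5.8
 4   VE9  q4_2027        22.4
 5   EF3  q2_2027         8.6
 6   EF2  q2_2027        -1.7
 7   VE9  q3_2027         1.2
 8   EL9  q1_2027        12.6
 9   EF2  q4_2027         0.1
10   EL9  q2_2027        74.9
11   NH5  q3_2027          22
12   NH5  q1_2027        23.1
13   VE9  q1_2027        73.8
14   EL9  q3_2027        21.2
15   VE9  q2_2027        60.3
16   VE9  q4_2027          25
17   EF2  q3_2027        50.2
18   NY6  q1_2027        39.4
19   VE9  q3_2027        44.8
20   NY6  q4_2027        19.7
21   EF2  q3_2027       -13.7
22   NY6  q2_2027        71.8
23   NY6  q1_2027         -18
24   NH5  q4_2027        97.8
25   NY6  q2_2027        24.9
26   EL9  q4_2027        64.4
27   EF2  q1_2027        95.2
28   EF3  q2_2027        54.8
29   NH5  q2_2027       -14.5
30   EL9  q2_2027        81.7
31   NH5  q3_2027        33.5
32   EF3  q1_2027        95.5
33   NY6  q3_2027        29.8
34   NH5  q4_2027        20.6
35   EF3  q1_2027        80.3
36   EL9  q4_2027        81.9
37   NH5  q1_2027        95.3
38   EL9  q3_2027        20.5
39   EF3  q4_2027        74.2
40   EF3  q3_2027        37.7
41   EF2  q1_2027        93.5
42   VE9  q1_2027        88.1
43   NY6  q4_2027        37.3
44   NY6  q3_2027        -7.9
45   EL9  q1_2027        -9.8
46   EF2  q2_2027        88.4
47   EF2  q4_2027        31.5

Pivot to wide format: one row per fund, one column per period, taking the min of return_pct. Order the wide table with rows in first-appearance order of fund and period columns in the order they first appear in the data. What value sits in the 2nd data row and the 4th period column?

With rows in first-appearance order of fund, row 2 is fund=VE9. period columns in first-appearance order: q2_2027, q4_2027, q3_2027, q1_2027; column 4 is q1_2027.
Long rows with fund=VE9, period=q1_2027: min(73.8, 88.1) = 73.8.

73.8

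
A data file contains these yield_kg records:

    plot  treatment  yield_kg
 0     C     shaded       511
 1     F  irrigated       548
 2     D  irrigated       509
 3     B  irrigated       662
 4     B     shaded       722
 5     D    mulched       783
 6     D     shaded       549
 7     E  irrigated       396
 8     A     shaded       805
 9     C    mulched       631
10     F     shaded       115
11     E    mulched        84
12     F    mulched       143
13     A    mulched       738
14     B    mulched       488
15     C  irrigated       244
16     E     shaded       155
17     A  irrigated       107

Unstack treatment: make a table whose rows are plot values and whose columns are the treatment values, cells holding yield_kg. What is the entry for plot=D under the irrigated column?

509

Wide layout: rows indexed by plot, columns are the 3 distinct treatment values (shaded, irrigated, mulched).
Cell (plot=D, treatment=irrigated) draws from the long row where plot=D and treatment=irrigated, which has yield_kg=509.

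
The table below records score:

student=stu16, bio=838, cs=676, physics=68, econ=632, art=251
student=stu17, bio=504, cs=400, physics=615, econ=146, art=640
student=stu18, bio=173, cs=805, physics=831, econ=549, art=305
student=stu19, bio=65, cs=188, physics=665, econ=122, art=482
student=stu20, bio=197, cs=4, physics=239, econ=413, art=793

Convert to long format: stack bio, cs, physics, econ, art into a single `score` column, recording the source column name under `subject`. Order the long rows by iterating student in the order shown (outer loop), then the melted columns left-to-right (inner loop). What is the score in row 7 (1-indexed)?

25 rows total (5 × 5). Row 7: index ⌊(7-1)/5⌋ = 1 into student → stu17; (7-1) mod 5 = 1 into the melted columns → cs.
So row 7 is (stu17, cs, 400); score = 400.

400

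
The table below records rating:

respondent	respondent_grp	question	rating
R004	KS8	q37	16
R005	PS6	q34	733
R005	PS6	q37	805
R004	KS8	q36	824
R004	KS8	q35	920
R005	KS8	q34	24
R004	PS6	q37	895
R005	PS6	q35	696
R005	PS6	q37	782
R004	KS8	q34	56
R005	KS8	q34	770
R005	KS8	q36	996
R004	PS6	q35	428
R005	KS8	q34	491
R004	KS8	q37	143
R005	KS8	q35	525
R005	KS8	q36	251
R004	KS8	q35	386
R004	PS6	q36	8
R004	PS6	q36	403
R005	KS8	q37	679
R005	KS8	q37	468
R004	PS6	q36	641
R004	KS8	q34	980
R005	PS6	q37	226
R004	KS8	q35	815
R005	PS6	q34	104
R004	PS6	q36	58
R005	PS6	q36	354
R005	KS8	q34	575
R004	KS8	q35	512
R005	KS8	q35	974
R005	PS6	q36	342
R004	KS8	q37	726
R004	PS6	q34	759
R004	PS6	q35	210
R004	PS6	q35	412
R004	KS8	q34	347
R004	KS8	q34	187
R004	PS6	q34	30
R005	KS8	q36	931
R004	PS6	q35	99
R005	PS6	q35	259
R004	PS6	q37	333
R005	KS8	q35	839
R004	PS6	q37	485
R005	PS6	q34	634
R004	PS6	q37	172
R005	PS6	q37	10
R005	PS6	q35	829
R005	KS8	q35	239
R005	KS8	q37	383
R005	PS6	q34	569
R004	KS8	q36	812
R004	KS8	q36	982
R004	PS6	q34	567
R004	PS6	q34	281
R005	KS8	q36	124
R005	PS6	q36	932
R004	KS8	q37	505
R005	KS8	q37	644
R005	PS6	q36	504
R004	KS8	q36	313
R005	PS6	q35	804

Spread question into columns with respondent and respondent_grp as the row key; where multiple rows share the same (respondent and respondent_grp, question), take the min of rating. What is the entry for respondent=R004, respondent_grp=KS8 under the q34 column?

56

Rows with respondent=R004, respondent_grp=KS8 and question=q34: rating values are 56, 980, 347, 187.
min(56, 980, 347, 187) = 56.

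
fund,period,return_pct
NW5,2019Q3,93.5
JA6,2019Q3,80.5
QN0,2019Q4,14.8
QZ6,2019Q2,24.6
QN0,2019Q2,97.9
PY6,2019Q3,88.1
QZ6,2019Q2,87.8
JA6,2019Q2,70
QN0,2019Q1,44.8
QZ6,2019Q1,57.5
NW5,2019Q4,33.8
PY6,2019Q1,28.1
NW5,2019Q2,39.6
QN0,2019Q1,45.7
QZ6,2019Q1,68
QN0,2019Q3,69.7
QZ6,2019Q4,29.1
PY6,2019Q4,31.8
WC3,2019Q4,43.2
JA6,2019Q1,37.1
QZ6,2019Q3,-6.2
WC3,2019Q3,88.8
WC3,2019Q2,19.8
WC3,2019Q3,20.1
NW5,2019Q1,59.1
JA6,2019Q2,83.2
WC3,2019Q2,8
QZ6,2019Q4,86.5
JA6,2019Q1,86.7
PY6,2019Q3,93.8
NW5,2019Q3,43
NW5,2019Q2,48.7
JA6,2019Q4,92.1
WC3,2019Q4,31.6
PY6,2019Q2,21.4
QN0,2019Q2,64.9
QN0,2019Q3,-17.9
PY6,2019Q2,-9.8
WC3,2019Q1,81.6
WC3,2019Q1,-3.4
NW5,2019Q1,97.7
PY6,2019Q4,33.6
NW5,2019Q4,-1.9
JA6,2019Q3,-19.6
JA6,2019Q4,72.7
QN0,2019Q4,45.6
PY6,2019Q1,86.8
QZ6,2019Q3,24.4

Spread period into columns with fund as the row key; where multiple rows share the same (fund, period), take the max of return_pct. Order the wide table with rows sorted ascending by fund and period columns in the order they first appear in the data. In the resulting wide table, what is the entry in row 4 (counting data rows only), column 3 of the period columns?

With rows sorted ascending by fund, row 4 is fund=QN0. period columns in first-appearance order: 2019Q3, 2019Q4, 2019Q2, 2019Q1; column 3 is 2019Q2.
Long rows with fund=QN0, period=2019Q2: max(97.9, 64.9) = 97.9.

97.9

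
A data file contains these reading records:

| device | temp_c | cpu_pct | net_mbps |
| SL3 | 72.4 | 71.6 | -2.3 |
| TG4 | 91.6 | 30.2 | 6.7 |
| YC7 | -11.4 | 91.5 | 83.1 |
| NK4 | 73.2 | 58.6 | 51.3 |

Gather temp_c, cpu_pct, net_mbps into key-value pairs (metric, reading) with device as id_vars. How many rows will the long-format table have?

12

4 device values × 3 melted columns = 12 rows.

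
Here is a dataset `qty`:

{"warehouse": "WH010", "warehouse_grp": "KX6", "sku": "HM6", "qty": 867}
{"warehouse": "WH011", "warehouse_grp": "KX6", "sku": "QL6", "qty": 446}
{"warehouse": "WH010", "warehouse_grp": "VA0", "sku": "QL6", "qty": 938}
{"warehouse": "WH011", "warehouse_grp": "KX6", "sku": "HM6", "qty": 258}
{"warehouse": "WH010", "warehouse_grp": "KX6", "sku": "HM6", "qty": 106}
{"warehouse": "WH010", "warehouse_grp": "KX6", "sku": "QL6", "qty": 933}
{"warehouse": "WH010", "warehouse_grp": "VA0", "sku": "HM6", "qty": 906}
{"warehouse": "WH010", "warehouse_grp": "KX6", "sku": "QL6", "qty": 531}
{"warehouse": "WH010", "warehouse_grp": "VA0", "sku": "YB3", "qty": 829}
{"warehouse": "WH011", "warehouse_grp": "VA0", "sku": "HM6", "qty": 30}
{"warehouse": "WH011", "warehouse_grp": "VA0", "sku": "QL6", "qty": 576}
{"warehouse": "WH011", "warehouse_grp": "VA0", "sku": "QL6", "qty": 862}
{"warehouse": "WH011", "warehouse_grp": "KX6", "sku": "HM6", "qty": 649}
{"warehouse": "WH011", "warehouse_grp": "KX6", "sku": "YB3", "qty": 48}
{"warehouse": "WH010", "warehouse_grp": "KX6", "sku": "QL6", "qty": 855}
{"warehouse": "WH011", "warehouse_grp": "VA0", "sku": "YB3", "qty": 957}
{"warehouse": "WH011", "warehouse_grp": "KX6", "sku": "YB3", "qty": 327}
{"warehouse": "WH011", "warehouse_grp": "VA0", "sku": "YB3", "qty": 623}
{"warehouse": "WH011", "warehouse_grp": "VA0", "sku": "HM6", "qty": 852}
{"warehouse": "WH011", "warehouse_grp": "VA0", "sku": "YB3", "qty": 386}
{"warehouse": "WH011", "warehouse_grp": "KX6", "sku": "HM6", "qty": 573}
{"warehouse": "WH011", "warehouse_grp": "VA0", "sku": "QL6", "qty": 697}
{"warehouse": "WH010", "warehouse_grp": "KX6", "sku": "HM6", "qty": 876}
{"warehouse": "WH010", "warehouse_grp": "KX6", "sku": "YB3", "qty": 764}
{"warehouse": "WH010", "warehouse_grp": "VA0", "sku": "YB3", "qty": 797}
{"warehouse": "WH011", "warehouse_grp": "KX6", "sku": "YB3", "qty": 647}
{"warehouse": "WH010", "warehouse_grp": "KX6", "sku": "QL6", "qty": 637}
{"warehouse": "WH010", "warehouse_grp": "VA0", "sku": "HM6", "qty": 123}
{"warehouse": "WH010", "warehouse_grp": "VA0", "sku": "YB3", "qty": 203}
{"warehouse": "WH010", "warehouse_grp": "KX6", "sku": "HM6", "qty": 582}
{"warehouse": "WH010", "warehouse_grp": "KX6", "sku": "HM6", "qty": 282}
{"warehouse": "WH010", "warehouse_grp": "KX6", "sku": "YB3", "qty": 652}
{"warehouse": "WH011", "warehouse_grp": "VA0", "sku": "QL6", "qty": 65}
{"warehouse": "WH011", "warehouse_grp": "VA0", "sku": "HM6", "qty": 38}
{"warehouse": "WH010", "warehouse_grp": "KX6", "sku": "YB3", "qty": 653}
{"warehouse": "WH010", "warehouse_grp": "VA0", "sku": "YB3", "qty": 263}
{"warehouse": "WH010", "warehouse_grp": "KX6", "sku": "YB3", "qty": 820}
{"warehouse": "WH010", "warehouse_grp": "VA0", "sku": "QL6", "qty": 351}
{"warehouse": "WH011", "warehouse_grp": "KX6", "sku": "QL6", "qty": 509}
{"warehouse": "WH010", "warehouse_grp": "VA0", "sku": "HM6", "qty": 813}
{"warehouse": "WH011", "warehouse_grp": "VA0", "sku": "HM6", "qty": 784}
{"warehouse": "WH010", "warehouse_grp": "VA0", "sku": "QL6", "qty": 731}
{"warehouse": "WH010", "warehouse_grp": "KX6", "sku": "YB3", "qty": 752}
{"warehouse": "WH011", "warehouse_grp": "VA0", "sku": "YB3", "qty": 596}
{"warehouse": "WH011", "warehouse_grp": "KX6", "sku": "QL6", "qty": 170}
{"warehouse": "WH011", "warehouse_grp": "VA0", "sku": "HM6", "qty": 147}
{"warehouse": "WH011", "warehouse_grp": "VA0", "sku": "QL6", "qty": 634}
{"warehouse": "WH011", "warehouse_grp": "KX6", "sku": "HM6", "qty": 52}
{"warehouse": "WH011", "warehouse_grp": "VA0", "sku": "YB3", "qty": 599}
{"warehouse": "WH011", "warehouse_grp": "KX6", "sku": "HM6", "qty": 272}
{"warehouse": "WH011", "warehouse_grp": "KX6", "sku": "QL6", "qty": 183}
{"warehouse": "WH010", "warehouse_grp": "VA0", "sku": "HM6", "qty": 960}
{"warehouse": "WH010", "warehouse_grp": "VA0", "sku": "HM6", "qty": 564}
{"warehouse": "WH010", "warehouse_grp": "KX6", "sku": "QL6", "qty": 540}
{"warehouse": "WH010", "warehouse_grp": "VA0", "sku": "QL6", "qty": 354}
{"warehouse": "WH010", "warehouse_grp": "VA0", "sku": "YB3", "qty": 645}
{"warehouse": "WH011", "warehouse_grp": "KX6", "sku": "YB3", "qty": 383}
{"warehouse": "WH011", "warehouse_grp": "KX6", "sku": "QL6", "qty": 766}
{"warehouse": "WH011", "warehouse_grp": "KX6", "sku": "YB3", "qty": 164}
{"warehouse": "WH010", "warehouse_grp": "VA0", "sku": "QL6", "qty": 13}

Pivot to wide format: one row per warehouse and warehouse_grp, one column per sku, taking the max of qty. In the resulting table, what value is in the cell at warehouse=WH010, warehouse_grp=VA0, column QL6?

938

Rows with warehouse=WH010, warehouse_grp=VA0 and sku=QL6: qty values are 938, 351, 731, 354, 13.
max(938, 351, 731, 354, 13) = 938.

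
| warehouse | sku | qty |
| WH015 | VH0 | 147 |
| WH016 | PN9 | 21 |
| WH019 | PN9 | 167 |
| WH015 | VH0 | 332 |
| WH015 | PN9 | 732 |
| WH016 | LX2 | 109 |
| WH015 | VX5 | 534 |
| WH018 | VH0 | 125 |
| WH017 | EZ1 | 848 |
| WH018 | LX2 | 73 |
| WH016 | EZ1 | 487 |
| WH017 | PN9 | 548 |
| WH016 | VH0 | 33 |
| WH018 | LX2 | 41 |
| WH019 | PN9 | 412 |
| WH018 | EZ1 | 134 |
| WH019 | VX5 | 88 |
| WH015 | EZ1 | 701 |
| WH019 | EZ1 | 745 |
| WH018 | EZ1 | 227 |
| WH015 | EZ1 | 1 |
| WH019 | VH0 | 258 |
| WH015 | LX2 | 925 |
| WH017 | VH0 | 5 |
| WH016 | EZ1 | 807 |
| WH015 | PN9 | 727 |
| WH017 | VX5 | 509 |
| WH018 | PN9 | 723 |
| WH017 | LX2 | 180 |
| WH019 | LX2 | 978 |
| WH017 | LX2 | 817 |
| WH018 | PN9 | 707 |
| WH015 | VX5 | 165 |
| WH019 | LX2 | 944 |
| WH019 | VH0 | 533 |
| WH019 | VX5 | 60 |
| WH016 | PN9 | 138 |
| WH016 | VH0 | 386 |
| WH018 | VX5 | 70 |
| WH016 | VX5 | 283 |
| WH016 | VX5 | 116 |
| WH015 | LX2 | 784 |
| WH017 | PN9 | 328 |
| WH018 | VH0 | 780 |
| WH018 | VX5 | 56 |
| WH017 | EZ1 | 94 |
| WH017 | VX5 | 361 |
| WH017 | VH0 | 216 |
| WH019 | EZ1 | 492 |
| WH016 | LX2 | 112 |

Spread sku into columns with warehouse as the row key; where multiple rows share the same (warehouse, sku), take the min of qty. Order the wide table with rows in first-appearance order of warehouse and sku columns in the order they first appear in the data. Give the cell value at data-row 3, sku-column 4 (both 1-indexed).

60

With rows in first-appearance order of warehouse, row 3 is warehouse=WH019. sku columns in first-appearance order: VH0, PN9, LX2, VX5, EZ1; column 4 is VX5.
Long rows with warehouse=WH019, sku=VX5: min(88, 60) = 60.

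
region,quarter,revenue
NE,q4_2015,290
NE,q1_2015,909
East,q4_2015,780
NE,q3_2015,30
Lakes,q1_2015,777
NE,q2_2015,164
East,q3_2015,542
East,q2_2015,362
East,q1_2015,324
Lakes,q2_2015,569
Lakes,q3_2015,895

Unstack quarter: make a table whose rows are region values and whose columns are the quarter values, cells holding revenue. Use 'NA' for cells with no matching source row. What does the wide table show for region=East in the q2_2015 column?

362

The long row with region=East, quarter=q2_2015 has revenue=362.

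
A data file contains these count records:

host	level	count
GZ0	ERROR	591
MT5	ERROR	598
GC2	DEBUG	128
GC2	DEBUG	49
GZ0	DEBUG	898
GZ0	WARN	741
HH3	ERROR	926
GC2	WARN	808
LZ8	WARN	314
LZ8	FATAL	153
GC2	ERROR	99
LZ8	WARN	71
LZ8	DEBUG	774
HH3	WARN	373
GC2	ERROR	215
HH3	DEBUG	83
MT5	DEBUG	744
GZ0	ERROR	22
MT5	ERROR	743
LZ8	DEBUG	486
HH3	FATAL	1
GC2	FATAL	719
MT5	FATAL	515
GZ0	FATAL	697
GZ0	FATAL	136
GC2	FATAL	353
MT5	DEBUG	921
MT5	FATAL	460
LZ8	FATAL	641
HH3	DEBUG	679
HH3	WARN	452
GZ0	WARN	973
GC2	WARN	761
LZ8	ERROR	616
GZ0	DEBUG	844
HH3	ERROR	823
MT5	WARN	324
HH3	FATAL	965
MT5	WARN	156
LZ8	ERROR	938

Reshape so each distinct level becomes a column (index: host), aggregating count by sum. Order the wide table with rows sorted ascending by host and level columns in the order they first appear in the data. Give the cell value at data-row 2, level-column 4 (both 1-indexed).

833

With rows sorted ascending by host, row 2 is host=GZ0. level columns in first-appearance order: ERROR, DEBUG, WARN, FATAL; column 4 is FATAL.
Long rows with host=GZ0, level=FATAL: 697 + 136 = 833.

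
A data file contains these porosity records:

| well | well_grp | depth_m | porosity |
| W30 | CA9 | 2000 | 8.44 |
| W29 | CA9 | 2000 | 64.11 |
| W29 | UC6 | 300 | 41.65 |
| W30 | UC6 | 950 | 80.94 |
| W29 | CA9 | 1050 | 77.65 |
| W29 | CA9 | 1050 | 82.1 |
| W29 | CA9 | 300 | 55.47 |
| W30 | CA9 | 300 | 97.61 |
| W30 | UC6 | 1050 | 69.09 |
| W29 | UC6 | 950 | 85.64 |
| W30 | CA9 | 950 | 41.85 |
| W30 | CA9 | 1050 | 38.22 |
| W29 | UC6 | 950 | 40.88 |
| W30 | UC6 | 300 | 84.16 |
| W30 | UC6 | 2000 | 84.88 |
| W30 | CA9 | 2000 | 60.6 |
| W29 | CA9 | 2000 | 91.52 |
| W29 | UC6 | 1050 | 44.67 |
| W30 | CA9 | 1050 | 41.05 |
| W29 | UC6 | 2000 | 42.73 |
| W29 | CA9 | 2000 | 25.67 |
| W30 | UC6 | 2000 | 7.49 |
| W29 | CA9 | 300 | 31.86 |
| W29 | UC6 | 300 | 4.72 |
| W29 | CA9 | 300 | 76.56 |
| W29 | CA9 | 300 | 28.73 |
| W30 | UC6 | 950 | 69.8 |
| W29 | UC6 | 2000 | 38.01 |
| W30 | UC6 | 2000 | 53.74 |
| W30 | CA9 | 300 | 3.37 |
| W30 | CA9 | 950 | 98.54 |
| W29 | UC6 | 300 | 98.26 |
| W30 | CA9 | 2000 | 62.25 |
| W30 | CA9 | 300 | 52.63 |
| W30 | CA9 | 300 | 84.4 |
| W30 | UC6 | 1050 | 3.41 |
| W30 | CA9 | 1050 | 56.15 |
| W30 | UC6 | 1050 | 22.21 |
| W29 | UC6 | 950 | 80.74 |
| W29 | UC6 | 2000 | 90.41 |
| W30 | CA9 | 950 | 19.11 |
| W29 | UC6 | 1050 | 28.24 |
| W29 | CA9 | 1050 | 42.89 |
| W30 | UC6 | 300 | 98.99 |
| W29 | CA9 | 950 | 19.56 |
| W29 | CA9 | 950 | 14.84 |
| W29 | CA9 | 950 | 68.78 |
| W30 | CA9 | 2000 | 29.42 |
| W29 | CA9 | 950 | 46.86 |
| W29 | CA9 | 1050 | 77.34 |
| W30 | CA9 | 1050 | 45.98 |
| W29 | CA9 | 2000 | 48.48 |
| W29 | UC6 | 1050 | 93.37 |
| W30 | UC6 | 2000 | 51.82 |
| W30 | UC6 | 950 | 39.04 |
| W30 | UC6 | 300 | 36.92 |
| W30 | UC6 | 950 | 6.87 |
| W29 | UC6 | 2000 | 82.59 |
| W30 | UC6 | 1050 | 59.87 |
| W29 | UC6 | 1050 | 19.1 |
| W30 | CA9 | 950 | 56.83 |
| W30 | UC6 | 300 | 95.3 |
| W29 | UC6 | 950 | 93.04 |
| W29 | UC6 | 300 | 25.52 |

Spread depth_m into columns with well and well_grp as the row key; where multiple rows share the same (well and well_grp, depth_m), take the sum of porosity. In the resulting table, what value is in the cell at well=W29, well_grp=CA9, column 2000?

229.78

Rows with well=W29, well_grp=CA9 and depth_m=2000: porosity values are 64.11, 91.52, 25.67, 48.48.
64.11 + 91.52 + 25.67 + 48.48 = 229.78.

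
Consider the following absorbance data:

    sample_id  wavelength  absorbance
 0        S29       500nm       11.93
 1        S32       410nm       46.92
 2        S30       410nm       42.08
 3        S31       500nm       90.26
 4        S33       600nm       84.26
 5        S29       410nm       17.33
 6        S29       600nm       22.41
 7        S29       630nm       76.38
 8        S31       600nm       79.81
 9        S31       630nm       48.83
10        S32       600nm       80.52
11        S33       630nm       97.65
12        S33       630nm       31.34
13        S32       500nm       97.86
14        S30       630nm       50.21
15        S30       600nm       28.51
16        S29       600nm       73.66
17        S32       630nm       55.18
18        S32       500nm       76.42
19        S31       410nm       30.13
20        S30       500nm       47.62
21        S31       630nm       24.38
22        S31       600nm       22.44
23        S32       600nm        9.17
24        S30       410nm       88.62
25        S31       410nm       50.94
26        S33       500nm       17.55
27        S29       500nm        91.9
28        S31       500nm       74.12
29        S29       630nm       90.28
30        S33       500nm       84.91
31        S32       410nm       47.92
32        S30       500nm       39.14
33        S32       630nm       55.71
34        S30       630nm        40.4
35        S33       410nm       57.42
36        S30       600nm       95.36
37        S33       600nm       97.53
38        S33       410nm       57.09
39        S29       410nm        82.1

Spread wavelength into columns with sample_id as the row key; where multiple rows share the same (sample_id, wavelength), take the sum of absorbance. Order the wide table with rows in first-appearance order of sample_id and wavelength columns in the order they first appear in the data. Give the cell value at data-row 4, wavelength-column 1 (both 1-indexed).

With rows in first-appearance order of sample_id, row 4 is sample_id=S31. wavelength columns in first-appearance order: 500nm, 410nm, 600nm, 630nm; column 1 is 500nm.
Long rows with sample_id=S31, wavelength=500nm: 90.26 + 74.12 = 164.38.

164.38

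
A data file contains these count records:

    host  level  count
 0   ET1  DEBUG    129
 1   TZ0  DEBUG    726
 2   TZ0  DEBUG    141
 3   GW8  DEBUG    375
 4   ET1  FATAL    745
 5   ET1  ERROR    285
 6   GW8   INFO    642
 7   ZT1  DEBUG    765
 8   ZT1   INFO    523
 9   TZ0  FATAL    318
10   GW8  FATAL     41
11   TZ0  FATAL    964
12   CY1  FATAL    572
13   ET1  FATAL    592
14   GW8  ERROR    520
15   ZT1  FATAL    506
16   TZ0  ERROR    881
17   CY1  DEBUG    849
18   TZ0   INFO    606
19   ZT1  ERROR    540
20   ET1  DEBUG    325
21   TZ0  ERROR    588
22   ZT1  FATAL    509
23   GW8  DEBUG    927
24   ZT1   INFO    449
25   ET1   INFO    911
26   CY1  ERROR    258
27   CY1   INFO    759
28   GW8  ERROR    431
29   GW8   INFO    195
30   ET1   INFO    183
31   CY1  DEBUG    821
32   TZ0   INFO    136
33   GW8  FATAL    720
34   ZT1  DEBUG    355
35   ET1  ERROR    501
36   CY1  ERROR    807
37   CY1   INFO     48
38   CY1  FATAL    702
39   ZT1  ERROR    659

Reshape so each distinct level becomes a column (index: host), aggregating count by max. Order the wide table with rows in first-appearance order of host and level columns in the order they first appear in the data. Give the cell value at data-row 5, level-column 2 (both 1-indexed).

702

With rows in first-appearance order of host, row 5 is host=CY1. level columns in first-appearance order: DEBUG, FATAL, ERROR, INFO; column 2 is FATAL.
Long rows with host=CY1, level=FATAL: max(572, 702) = 702.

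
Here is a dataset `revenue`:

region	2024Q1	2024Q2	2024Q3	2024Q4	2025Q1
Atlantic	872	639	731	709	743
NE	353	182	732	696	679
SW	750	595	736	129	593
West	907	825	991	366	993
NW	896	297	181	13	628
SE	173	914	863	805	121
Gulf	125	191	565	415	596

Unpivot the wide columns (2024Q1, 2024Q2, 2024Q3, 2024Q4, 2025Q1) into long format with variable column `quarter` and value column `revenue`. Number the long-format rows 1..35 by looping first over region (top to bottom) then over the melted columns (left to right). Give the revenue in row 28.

863

35 rows total (7 × 5). Row 28: index ⌊(28-1)/5⌋ = 5 into region → SE; (28-1) mod 5 = 2 into the melted columns → 2024Q3.
So row 28 is (SE, 2024Q3, 863); revenue = 863.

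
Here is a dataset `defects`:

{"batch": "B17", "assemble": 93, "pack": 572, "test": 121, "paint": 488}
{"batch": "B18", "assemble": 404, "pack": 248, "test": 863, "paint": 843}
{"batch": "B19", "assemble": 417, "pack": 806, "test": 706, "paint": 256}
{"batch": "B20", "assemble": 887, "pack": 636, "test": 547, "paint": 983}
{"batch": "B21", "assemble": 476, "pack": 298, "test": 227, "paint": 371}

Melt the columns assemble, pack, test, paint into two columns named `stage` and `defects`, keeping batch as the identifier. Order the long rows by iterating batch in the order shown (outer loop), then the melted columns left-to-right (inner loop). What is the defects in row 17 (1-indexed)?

20 rows total (5 × 4). Row 17: index ⌊(17-1)/4⌋ = 4 into batch → B21; (17-1) mod 4 = 0 into the melted columns → assemble.
So row 17 is (B21, assemble, 476); defects = 476.

476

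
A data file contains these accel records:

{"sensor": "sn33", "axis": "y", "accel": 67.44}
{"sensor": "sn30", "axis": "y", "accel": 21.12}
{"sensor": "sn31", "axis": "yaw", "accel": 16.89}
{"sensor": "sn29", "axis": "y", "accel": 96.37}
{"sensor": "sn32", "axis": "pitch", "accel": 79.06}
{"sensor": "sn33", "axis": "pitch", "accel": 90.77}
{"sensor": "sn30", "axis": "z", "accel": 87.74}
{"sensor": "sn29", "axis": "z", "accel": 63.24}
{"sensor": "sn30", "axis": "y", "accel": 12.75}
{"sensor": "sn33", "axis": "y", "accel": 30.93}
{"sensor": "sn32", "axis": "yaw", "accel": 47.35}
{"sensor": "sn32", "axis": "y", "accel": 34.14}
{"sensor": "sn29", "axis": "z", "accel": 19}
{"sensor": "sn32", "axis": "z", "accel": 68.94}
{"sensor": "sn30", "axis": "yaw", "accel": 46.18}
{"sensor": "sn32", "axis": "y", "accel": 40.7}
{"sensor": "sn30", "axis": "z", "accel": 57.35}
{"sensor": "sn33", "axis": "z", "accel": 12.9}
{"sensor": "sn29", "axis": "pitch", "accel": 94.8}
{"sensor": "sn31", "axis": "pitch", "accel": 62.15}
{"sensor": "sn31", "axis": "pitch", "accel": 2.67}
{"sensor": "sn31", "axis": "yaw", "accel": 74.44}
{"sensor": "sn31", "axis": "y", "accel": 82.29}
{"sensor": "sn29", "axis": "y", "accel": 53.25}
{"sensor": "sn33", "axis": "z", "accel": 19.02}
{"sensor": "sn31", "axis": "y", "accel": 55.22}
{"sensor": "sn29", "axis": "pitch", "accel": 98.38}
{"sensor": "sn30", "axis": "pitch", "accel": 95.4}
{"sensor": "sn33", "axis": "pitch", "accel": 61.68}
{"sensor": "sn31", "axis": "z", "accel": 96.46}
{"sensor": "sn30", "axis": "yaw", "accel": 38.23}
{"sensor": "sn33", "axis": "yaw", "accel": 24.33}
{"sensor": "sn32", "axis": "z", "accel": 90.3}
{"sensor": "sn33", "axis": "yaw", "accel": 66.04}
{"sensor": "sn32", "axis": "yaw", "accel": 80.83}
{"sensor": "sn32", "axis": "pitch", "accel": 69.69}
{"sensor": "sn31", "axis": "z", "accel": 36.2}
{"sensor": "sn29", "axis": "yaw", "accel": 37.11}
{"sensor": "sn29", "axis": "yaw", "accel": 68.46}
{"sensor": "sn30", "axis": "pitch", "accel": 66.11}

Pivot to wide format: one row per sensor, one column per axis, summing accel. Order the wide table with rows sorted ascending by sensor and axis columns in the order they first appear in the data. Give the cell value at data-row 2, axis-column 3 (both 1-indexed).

161.51

With rows sorted ascending by sensor, row 2 is sensor=sn30. axis columns in first-appearance order: y, yaw, pitch, z; column 3 is pitch.
Long rows with sensor=sn30, axis=pitch: 95.4 + 66.11 = 161.51.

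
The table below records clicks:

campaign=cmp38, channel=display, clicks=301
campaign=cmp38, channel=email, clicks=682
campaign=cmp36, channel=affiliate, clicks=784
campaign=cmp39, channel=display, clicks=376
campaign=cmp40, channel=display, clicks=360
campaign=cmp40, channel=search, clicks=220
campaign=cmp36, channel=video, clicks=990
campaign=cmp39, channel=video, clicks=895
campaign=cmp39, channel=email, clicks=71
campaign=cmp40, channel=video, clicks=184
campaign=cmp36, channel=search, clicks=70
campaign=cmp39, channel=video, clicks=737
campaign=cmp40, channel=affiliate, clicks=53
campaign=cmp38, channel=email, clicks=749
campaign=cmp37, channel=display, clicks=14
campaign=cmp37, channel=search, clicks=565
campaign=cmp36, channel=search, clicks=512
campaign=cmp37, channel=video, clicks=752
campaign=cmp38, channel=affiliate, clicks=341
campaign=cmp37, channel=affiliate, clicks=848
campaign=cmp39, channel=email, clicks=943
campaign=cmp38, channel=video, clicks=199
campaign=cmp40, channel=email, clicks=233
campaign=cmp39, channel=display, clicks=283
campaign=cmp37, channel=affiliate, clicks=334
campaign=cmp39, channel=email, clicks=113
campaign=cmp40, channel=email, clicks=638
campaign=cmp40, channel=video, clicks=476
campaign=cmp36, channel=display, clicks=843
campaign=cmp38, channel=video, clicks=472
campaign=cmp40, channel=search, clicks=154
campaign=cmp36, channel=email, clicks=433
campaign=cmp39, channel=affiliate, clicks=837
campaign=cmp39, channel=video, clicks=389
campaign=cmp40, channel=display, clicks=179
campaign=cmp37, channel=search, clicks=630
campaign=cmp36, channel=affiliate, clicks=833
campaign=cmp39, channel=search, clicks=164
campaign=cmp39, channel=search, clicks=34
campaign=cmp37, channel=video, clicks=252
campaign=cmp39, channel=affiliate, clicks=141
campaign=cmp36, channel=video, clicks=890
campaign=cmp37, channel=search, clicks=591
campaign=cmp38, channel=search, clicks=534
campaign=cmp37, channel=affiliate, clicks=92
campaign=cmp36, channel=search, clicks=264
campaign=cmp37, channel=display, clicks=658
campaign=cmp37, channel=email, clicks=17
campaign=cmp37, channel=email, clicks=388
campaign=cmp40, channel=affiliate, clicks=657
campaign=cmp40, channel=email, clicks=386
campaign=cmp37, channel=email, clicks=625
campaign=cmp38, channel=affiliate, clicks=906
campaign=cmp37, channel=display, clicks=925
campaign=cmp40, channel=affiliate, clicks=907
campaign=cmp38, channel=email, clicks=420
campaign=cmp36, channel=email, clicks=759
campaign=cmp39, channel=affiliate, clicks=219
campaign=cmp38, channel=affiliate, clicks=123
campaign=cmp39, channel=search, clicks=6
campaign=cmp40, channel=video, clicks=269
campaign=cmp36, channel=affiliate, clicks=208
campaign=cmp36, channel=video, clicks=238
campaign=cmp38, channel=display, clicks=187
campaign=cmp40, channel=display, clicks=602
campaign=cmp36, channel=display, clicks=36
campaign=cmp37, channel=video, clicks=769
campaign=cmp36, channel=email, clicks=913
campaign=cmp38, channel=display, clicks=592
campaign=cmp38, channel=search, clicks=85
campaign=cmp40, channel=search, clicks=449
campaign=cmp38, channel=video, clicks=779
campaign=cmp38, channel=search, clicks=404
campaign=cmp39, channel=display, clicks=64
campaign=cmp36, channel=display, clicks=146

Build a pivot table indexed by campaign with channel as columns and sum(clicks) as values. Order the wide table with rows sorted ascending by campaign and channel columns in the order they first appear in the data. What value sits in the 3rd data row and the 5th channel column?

1450

With rows sorted ascending by campaign, row 3 is campaign=cmp38. channel columns in first-appearance order: display, email, affiliate, search, video; column 5 is video.
Long rows with campaign=cmp38, channel=video: 199 + 472 + 779 = 1450.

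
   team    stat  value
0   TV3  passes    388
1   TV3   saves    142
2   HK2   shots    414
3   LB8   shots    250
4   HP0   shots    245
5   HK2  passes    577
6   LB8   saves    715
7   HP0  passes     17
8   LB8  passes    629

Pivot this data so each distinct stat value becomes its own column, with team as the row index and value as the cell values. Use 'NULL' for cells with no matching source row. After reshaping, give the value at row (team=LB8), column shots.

The long row with team=LB8, stat=shots has value=250.

250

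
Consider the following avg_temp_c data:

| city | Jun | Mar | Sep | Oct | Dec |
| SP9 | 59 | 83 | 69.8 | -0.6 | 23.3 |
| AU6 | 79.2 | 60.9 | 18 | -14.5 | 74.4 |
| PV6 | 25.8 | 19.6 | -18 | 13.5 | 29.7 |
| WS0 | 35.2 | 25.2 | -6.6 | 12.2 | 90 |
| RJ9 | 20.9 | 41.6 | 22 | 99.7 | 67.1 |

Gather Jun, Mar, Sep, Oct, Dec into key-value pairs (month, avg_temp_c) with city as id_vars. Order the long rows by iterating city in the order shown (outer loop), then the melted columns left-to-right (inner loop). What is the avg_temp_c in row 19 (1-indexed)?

12.2

25 rows total (5 × 5). Row 19: index ⌊(19-1)/5⌋ = 3 into city → WS0; (19-1) mod 5 = 3 into the melted columns → Oct.
So row 19 is (WS0, Oct, 12.2); avg_temp_c = 12.2.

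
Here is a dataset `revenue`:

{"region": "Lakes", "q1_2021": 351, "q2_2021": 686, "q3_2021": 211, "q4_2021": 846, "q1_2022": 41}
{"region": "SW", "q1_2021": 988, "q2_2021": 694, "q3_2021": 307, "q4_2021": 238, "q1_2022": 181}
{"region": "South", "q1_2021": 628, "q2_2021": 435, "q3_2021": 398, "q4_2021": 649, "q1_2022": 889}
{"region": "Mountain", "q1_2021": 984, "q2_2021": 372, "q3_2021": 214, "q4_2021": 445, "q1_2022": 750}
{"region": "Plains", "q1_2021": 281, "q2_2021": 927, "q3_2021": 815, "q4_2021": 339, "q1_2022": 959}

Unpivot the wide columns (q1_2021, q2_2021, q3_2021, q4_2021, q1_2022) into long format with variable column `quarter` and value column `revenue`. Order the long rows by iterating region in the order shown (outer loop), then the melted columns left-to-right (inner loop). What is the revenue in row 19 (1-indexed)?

445

25 rows total (5 × 5). Row 19: index ⌊(19-1)/5⌋ = 3 into region → Mountain; (19-1) mod 5 = 3 into the melted columns → q4_2021.
So row 19 is (Mountain, q4_2021, 445); revenue = 445.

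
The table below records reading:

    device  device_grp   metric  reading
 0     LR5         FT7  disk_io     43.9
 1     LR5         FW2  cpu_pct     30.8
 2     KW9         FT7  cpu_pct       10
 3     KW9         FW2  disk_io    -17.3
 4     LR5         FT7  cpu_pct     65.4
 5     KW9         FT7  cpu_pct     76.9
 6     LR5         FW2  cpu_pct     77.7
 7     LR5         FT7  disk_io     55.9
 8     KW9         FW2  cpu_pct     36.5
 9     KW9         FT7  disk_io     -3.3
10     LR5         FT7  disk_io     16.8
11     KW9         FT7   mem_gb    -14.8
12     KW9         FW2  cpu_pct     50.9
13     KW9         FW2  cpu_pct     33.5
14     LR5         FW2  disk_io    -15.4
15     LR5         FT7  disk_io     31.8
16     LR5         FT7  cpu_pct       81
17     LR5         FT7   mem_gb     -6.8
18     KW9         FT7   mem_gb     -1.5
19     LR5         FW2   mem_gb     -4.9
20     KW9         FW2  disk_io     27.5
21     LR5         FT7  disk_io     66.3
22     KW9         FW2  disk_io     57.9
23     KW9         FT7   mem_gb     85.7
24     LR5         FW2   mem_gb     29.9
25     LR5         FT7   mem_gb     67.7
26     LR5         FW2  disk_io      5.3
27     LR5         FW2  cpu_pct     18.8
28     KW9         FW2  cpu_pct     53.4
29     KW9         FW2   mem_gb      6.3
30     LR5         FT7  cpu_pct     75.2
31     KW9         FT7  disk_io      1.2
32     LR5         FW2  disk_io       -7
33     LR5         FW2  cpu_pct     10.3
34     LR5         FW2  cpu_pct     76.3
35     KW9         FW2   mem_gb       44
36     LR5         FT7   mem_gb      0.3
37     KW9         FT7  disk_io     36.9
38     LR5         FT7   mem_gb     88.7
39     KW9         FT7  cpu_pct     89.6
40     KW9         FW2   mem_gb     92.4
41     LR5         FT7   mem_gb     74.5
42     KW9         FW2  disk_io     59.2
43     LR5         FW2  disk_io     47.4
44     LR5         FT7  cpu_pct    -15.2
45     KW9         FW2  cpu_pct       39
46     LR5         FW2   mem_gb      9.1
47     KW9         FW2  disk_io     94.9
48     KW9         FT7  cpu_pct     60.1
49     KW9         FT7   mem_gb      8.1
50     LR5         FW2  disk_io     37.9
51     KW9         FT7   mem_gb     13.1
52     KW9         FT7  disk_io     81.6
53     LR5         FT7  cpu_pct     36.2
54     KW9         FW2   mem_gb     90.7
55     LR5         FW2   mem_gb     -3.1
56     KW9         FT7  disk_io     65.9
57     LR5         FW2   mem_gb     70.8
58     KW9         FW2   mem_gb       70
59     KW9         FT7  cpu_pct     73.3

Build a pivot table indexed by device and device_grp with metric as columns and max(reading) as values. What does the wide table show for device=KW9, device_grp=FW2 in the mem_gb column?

92.4

Rows with device=KW9, device_grp=FW2 and metric=mem_gb: reading values are 6.3, 44, 92.4, 90.7, 70.
max(6.3, 44, 92.4, 90.7, 70) = 92.4.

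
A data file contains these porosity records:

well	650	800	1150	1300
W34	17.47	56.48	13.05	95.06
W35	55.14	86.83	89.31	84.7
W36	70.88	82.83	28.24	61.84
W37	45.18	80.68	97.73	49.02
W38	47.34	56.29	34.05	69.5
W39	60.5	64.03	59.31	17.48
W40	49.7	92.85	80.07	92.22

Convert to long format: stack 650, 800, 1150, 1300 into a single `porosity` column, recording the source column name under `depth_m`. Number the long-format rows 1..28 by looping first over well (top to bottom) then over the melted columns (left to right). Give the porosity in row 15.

97.73

28 rows total (7 × 4). Row 15: index ⌊(15-1)/4⌋ = 3 into well → W37; (15-1) mod 4 = 2 into the melted columns → 1150.
So row 15 is (W37, 1150, 97.73); porosity = 97.73.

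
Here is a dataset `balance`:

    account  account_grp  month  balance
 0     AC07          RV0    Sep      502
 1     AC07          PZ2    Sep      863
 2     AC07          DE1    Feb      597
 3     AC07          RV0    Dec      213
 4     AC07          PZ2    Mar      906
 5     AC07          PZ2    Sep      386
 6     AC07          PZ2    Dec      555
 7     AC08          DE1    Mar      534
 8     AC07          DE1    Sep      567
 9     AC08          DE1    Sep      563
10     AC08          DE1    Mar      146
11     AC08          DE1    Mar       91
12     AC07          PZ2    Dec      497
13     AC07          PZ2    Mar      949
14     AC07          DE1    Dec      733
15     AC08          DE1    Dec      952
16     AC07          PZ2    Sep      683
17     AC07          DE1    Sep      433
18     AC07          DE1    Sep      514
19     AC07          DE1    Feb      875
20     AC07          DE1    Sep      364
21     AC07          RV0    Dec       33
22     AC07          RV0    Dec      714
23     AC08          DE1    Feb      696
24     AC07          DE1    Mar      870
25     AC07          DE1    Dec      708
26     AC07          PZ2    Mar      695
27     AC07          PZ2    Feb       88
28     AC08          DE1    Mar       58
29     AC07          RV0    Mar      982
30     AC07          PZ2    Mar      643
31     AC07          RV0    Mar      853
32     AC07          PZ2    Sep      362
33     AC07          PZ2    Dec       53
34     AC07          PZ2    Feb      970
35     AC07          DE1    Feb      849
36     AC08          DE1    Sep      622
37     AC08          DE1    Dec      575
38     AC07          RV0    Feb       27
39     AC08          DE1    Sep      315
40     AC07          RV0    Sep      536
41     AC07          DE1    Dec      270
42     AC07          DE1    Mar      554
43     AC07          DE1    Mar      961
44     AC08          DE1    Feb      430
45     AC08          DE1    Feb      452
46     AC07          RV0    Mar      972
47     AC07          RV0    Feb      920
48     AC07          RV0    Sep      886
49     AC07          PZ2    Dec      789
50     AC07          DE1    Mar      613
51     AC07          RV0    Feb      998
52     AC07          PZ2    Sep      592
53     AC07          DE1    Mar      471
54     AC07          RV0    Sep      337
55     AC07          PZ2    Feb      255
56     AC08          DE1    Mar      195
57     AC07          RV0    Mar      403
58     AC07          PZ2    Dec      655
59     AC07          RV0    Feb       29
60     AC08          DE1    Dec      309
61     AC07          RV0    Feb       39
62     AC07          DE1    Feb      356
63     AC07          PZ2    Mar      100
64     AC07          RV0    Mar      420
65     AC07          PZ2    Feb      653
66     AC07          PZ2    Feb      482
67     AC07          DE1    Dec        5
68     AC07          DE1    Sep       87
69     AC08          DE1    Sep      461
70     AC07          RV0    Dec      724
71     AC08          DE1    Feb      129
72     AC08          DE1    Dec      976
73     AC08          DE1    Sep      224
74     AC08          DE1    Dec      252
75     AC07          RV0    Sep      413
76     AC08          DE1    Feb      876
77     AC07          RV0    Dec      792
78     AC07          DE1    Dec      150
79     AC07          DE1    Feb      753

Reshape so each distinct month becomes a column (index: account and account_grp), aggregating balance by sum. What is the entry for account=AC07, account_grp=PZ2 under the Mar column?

3293

Rows with account=AC07, account_grp=PZ2 and month=Mar: balance values are 906, 949, 695, 643, 100.
906 + 949 + 695 + 643 + 100 = 3293.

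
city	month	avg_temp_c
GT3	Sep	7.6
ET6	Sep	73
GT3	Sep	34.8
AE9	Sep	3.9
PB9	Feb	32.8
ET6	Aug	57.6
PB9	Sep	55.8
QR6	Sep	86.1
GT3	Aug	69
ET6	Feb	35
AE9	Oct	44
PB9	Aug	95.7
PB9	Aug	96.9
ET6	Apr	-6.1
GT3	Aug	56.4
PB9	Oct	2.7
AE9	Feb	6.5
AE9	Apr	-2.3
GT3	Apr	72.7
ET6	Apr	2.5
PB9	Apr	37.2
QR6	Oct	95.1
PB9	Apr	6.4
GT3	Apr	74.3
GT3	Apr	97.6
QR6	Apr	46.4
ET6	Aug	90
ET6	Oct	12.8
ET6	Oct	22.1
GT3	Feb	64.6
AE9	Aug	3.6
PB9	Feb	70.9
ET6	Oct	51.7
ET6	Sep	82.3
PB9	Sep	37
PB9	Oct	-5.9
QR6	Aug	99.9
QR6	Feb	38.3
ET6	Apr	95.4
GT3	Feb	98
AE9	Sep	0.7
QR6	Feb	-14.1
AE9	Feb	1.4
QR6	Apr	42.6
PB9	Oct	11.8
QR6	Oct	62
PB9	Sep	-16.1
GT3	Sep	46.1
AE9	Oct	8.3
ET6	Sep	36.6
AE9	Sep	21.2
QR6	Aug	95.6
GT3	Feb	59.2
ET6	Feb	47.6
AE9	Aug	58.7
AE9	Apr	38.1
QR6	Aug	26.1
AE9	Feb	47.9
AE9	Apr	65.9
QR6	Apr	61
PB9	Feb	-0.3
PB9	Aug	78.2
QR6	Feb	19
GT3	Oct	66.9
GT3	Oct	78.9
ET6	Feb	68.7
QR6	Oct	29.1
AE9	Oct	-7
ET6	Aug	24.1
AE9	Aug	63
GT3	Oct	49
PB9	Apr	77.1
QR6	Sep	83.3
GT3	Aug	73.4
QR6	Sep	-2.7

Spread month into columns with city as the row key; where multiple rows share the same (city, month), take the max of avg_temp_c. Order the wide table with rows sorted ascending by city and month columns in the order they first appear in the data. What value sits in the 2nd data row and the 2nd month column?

68.7

With rows sorted ascending by city, row 2 is city=ET6. month columns in first-appearance order: Sep, Feb, Aug, Oct, Apr; column 2 is Feb.
Long rows with city=ET6, month=Feb: max(35, 47.6, 68.7) = 68.7.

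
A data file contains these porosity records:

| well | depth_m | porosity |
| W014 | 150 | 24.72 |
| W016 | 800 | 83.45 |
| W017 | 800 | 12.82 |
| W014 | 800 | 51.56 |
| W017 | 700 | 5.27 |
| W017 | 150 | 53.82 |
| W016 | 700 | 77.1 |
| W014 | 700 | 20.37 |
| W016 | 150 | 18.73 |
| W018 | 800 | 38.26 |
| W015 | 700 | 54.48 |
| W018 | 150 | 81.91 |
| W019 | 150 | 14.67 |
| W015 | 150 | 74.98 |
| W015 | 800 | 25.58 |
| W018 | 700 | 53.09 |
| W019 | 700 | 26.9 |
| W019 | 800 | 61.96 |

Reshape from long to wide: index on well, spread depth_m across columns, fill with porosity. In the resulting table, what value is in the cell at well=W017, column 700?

5.27

Wide layout: rows indexed by well, columns are the 3 distinct depth_m values (150, 800, 700).
Cell (well=W017, depth_m=700) draws from the long row where well=W017 and depth_m=700, which has porosity=5.27.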